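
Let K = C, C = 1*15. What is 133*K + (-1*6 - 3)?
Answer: 1986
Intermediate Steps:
C = 15
K = 15
133*K + (-1*6 - 3) = 133*15 + (-1*6 - 3) = 1995 + (-6 - 3) = 1995 - 9 = 1986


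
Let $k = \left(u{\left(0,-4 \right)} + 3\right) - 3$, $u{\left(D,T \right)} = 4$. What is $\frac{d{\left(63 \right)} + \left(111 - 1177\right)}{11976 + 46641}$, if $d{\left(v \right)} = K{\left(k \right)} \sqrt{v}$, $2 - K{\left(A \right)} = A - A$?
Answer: $- \frac{82}{4509} + \frac{2 \sqrt{7}}{19539} \approx -0.017915$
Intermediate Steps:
$k = 4$ ($k = \left(4 + 3\right) - 3 = 7 - 3 = 4$)
$K{\left(A \right)} = 2$ ($K{\left(A \right)} = 2 - \left(A - A\right) = 2 - 0 = 2 + 0 = 2$)
$d{\left(v \right)} = 2 \sqrt{v}$
$\frac{d{\left(63 \right)} + \left(111 - 1177\right)}{11976 + 46641} = \frac{2 \sqrt{63} + \left(111 - 1177\right)}{11976 + 46641} = \frac{2 \cdot 3 \sqrt{7} + \left(111 - 1177\right)}{58617} = \left(6 \sqrt{7} - 1066\right) \frac{1}{58617} = \left(-1066 + 6 \sqrt{7}\right) \frac{1}{58617} = - \frac{82}{4509} + \frac{2 \sqrt{7}}{19539}$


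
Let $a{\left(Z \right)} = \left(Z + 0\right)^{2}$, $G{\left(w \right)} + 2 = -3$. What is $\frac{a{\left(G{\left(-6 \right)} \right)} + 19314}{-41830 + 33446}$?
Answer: $- \frac{19339}{8384} \approx -2.3067$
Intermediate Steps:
$G{\left(w \right)} = -5$ ($G{\left(w \right)} = -2 - 3 = -5$)
$a{\left(Z \right)} = Z^{2}$
$\frac{a{\left(G{\left(-6 \right)} \right)} + 19314}{-41830 + 33446} = \frac{\left(-5\right)^{2} + 19314}{-41830 + 33446} = \frac{25 + 19314}{-8384} = 19339 \left(- \frac{1}{8384}\right) = - \frac{19339}{8384}$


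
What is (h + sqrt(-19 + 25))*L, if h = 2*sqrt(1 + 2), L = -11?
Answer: -22*sqrt(3) - 11*sqrt(6) ≈ -65.050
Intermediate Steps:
h = 2*sqrt(3) ≈ 3.4641
(h + sqrt(-19 + 25))*L = (2*sqrt(3) + sqrt(-19 + 25))*(-11) = (2*sqrt(3) + sqrt(6))*(-11) = (sqrt(6) + 2*sqrt(3))*(-11) = -22*sqrt(3) - 11*sqrt(6)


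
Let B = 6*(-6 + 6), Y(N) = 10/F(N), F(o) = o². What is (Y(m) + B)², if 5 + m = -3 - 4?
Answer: 25/5184 ≈ 0.0048225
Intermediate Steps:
m = -12 (m = -5 + (-3 - 4) = -5 - 7 = -12)
Y(N) = 10/N² (Y(N) = 10/(N²) = 10/N²)
B = 0 (B = 6*0 = 0)
(Y(m) + B)² = (10/(-12)² + 0)² = (10*(1/144) + 0)² = (5/72 + 0)² = (5/72)² = 25/5184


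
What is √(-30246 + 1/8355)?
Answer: I*√2111353023795/8355 ≈ 173.91*I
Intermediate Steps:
√(-30246 + 1/8355) = √(-252705329/8355) = I*√2111353023795/8355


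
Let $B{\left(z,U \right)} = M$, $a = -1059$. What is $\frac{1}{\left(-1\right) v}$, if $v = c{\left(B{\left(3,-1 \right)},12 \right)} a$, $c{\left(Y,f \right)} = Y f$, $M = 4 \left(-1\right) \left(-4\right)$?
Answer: $\frac{1}{203328} \approx 4.9182 \cdot 10^{-6}$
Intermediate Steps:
$M = 16$ ($M = \left(-4\right) \left(-4\right) = 16$)
$B{\left(z,U \right)} = 16$
$v = -203328$ ($v = 16 \cdot 12 \left(-1059\right) = 192 \left(-1059\right) = -203328$)
$\frac{1}{\left(-1\right) v} = \frac{1}{\left(-1\right) \left(-203328\right)} = \frac{1}{203328}$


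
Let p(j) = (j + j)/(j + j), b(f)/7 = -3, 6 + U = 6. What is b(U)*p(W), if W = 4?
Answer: -21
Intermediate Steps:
U = 0 (U = -6 + 6 = 0)
b(f) = -21 (b(f) = 7*(-3) = -21)
p(j) = 1 (p(j) = (2*j)/((2*j)) = (2*j)*(1/(2*j)) = 1)
b(U)*p(W) = -21*1 = -21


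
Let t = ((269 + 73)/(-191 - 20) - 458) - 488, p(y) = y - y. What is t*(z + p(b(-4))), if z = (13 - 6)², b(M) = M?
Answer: -9797452/211 ≈ -46433.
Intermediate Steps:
p(y) = 0
z = 49 (z = 7² = 49)
t = -199948/211 (t = (342/(-211) - 458) - 488 = (342*(-1/211) - 458) - 488 = (-342/211 - 458) - 488 = -96980/211 - 488 = -199948/211 ≈ -947.62)
t*(z + p(b(-4))) = -199948*(49 + 0)/211 = -199948/211*49 = -9797452/211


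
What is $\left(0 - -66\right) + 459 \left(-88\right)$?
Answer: $-40326$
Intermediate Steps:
$\left(0 - -66\right) + 459 \left(-88\right) = \left(0 + 66\right) - 40392 = 66 - 40392 = -40326$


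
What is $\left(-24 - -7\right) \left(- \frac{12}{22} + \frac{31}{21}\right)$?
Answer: $- \frac{3655}{231} \approx -15.823$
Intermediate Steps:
$\left(-24 - -7\right) \left(- \frac{12}{22} + \frac{31}{21}\right) = \left(-24 + 7\right) \left(\left(-12\right) \frac{1}{22} + 31 \cdot \frac{1}{21}\right) = - 17 \left(- \frac{6}{11} + \frac{31}{21}\right) = \left(-17\right) \frac{215}{231} = - \frac{3655}{231}$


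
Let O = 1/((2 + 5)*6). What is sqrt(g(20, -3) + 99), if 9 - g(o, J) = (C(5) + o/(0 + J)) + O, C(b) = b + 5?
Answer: sqrt(20510)/14 ≈ 10.230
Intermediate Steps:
C(b) = 5 + b
O = 1/42 (O = 1/(7*6) = 1/42 ≈ 0.023810)
g(o, J) = -43/42 - o/J (g(o, J) = 9 - (((5 + 5) + o/(0 + J)) + 1/42) = 9 - ((10 + o/J) + 1/42) = 9 - (421/42 + o/J) = 9 + (-421/42 - o/J) = -43/42 - o/J)
sqrt(g(20, -3) + 99) = sqrt((-43/42 - 1*20/(-3)) + 99) = sqrt((-43/42 - 1*20*(-1/3)) + 99) = sqrt((-43/42 + 20/3) + 99) = sqrt(79/14 + 99) = sqrt(1465/14) = sqrt(20510)/14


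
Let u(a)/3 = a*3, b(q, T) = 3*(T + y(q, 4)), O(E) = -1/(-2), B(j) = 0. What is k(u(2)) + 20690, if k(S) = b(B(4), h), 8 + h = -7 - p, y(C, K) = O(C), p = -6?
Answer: 41329/2 ≈ 20665.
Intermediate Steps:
O(E) = ½ (O(E) = -1*(-½) = ½)
y(C, K) = ½
h = -9 (h = -8 + (-7 - 1*(-6)) = -8 + (-7 + 6) = -8 - 1 = -9)
b(q, T) = 3/2 + 3*T (b(q, T) = 3*(T + ½) = 3*(½ + T) = 3/2 + 3*T)
u(a) = 9*a (u(a) = 3*(a*3) = 3*(3*a) = 9*a)
k(S) = -51/2 (k(S) = 3/2 + 3*(-9) = 3/2 - 27 = -51/2)
k(u(2)) + 20690 = -51/2 + 20690 = 41329/2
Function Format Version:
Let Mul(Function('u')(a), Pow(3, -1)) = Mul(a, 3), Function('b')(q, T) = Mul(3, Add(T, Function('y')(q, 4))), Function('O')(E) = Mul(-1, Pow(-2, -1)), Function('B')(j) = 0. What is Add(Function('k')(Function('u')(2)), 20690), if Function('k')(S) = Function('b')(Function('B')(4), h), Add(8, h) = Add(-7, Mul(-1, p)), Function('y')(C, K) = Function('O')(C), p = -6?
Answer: Rational(41329, 2) ≈ 20665.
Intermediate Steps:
Function('O')(E) = Rational(1, 2) (Function('O')(E) = Mul(-1, Rational(-1, 2)) = Rational(1, 2))
Function('y')(C, K) = Rational(1, 2)
h = -9 (h = Add(-8, Add(-7, Mul(-1, -6))) = Add(-8, Add(-7, 6)) = Add(-8, -1) = -9)
Function('b')(q, T) = Add(Rational(3, 2), Mul(3, T)) (Function('b')(q, T) = Mul(3, Add(T, Rational(1, 2))) = Mul(3, Add(Rational(1, 2), T)) = Add(Rational(3, 2), Mul(3, T)))
Function('u')(a) = Mul(9, a) (Function('u')(a) = Mul(3, Mul(a, 3)) = Mul(3, Mul(3, a)) = Mul(9, a))
Function('k')(S) = Rational(-51, 2) (Function('k')(S) = Add(Rational(3, 2), Mul(3, -9)) = Add(Rational(3, 2), -27) = Rational(-51, 2))
Add(Function('k')(Function('u')(2)), 20690) = Add(Rational(-51, 2), 20690) = Rational(41329, 2)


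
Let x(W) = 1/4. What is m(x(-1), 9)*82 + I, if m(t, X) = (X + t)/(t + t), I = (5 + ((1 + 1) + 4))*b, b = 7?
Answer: 1594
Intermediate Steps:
x(W) = ¼
I = 77 (I = (5 + ((1 + 1) + 4))*7 = (5 + (2 + 4))*7 = (5 + 6)*7 = 11*7 = 77)
m(t, X) = (X + t)/(2*t) (m(t, X) = (X + t)/((2*t)) = (X + t)*(1/(2*t)) = (X + t)/(2*t))
m(x(-1), 9)*82 + I = ((9 + ¼)/(2*(¼)))*82 + 77 = ((½)*4*(37/4))*82 + 77 = (37/2)*82 + 77 = 1517 + 77 = 1594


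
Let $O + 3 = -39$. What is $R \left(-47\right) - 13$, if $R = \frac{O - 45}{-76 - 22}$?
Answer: $- \frac{5363}{98} \approx -54.724$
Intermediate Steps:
$O = -42$ ($O = -3 - 39 = -42$)
$R = \frac{87}{98}$ ($R = \frac{-42 - 45}{-76 - 22} = - \frac{87}{-98} = \left(-87\right) \left(- \frac{1}{98}\right) = \frac{87}{98} \approx 0.88776$)
$R \left(-47\right) - 13 = \frac{87}{98} \left(-47\right) - 13 = - \frac{4089}{98} - 13 = - \frac{5363}{98}$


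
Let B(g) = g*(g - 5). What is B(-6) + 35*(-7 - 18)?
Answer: -809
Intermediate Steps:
B(g) = g*(-5 + g)
B(-6) + 35*(-7 - 18) = -6*(-5 - 6) + 35*(-7 - 18) = -6*(-11) + 35*(-25) = 66 - 875 = -809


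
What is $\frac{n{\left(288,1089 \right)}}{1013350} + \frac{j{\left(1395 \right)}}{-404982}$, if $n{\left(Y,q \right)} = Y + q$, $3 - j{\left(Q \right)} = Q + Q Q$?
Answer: $\frac{164497723097}{34199042475} \approx 4.81$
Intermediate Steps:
$j{\left(Q \right)} = 3 - Q - Q^{2}$ ($j{\left(Q \right)} = 3 - \left(Q + Q Q\right) = 3 - \left(Q + Q^{2}\right) = 3 - Q - Q^{2}$)
$\frac{n{\left(288,1089 \right)}}{1013350} + \frac{j{\left(1395 \right)}}{-404982} = \frac{288 + 1089}{1013350} + \frac{3 - 1395 - 1395^{2}}{-404982} = 1377 \cdot \frac{1}{1013350} + \left(3 - 1395 - 1946025\right) \left(- \frac{1}{404982}\right) = \frac{1377}{1013350} + \left(3 - 1395 - 1946025\right) \left(- \frac{1}{404982}\right) = \frac{1377}{1013350} - - \frac{649139}{134994} = \frac{1377}{1013350} + \frac{649139}{134994} = \frac{164497723097}{34199042475}$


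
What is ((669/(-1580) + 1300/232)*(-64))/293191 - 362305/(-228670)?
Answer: 5931385372989/3746287118470 ≈ 1.5833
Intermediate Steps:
((669/(-1580) + 1300/232)*(-64))/293191 - 362305/(-228670) = ((669*(-1/1580) + 1300*(1/232))*(-64))*(1/293191) - 362305*(-1/228670) = ((-669/1580 + 325/58)*(-64))*(1/293191) + 72461/45734 = ((237349/45820)*(-64))*(1/293191) + 72461/45734 = -3797584/11455*1/293191 + 72461/45734 = -92624/81914705 + 72461/45734 = 5931385372989/3746287118470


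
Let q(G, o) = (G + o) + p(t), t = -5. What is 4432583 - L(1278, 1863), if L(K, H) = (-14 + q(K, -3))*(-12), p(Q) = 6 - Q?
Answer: 4447847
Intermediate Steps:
q(G, o) = 11 + G + o (q(G, o) = (G + o) + (6 - 1*(-5)) = (G + o) + (6 + 5) = (G + o) + 11 = 11 + G + o)
L(K, H) = 72 - 12*K (L(K, H) = (-14 + (11 + K - 3))*(-12) = (-14 + (8 + K))*(-12) = (-6 + K)*(-12) = 72 - 12*K)
4432583 - L(1278, 1863) = 4432583 - (72 - 12*1278) = 4432583 - (72 - 15336) = 4432583 - 1*(-15264) = 4432583 + 15264 = 4447847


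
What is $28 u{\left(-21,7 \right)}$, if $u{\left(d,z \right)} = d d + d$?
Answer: $11760$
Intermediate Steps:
$u{\left(d,z \right)} = d + d^{2}$ ($u{\left(d,z \right)} = d^{2} + d = d + d^{2}$)
$28 u{\left(-21,7 \right)} = 28 \left(- 21 \left(1 - 21\right)\right) = 28 \left(\left(-21\right) \left(-20\right)\right) = 28 \cdot 420 = 11760$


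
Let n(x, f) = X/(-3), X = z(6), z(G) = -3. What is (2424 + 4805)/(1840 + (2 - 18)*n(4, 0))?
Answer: 7229/1824 ≈ 3.9633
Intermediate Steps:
X = -3
n(x, f) = 1 (n(x, f) = -3/(-3) = -3*(-1/3) = 1)
(2424 + 4805)/(1840 + (2 - 18)*n(4, 0)) = (2424 + 4805)/(1840 + (2 - 18)*1) = 7229/(1840 - 16*1) = 7229/(1840 - 16) = 7229/1824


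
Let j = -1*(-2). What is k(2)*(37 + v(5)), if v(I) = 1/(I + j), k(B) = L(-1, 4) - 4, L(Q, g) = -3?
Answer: -260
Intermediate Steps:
j = 2
k(B) = -7 (k(B) = -3 - 4 = -7)
v(I) = 1/(2 + I) (v(I) = 1/(I + 2) = 1/(2 + I))
k(2)*(37 + v(5)) = -7*(37 + 1/(2 + 5)) = -7*(37 + 1/7) = -7*260/7 = -260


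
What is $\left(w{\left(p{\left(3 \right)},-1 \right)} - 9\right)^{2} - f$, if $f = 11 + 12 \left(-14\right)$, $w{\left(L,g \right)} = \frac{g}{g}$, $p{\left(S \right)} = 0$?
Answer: $221$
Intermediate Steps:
$w{\left(L,g \right)} = 1$
$f = -157$ ($f = 11 - 168 = -157$)
$\left(w{\left(p{\left(3 \right)},-1 \right)} - 9\right)^{2} - f = \left(1 - 9\right)^{2} - -157 = \left(-8\right)^{2} + 157 = 64 + 157 = 221$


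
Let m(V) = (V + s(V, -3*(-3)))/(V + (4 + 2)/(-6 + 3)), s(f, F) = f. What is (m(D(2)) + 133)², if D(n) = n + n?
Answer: 18769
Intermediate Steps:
D(n) = 2*n
m(V) = 2*V/(-2 + V) (m(V) = (V + V)/(V + (4 + 2)/(-6 + 3)) = (2*V)/(V + 6/(-3)) = (2*V)/(V + 6*(-⅓)) = (2*V)/(V - 2) = (2*V)/(-2 + V) = 2*V/(-2 + V))
(m(D(2)) + 133)² = (2*(2*2)/(-2 + 2*2) + 133)² = (2*4/(-2 + 4) + 133)² = (2*4/2 + 133)² = (2*4*(½) + 133)² = (4 + 133)² = 137² = 18769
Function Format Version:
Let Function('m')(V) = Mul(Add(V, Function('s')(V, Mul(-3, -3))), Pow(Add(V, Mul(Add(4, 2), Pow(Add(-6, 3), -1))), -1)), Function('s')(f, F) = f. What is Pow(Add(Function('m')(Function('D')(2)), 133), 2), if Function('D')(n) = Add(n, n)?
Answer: 18769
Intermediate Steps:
Function('D')(n) = Mul(2, n)
Function('m')(V) = Mul(2, V, Pow(Add(-2, V), -1)) (Function('m')(V) = Mul(Add(V, V), Pow(Add(V, Mul(Add(4, 2), Pow(Add(-6, 3), -1))), -1)) = Mul(Mul(2, V), Pow(Add(V, Mul(6, Pow(-3, -1))), -1)) = Mul(Mul(2, V), Pow(Add(V, Mul(6, Rational(-1, 3))), -1)) = Mul(Mul(2, V), Pow(Add(V, -2), -1)) = Mul(Mul(2, V), Pow(Add(-2, V), -1)) = Mul(2, V, Pow(Add(-2, V), -1)))
Pow(Add(Function('m')(Function('D')(2)), 133), 2) = Pow(Add(Mul(2, Mul(2, 2), Pow(Add(-2, Mul(2, 2)), -1)), 133), 2) = Pow(Add(Mul(2, 4, Pow(Add(-2, 4), -1)), 133), 2) = Pow(Add(Mul(2, 4, Pow(2, -1)), 133), 2) = Pow(Add(Mul(2, 4, Rational(1, 2)), 133), 2) = Pow(Add(4, 133), 2) = Pow(137, 2) = 18769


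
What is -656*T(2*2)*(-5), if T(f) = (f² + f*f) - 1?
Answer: 101680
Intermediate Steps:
T(f) = -1 + 2*f² (T(f) = (f² + f²) - 1 = 2*f² - 1 = -1 + 2*f²)
-656*T(2*2)*(-5) = -656*(-1 + 2*(2*2)²)*(-5) = -656*(-1 + 2*4²)*(-5) = -656*(-1 + 2*16)*(-5) = -656*(-1 + 32)*(-5) = -20336*(-5) = -656*(-155) = 101680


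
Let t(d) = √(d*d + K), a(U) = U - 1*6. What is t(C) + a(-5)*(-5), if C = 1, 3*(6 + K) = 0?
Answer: 55 + I*√5 ≈ 55.0 + 2.2361*I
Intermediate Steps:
K = -6 (K = -6 + (⅓)*0 = -6 + 0 = -6)
a(U) = -6 + U (a(U) = U - 6 = -6 + U)
t(d) = √(-6 + d²) (t(d) = √(d*d - 6) = √(d² - 6) = √(-6 + d²))
t(C) + a(-5)*(-5) = √(-6 + 1²) + (-6 - 5)*(-5) = √(-6 + 1) - 11*(-5) = √(-5) + 55 = I*√5 + 55 = 55 + I*√5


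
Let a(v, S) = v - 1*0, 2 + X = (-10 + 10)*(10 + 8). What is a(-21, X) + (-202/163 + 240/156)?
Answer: -43865/2119 ≈ -20.701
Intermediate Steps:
X = -2 (X = -2 + (-10 + 10)*(10 + 8) = -2 + 0*18 = -2 + 0 = -2)
a(v, S) = v (a(v, S) = v + 0 = v)
a(-21, X) + (-202/163 + 240/156) = -21 + (-202/163 + 240/156) = -21 + (-202*1/163 + 240*(1/156)) = -21 + (-202/163 + 20/13) = -21 + 634/2119 = -43865/2119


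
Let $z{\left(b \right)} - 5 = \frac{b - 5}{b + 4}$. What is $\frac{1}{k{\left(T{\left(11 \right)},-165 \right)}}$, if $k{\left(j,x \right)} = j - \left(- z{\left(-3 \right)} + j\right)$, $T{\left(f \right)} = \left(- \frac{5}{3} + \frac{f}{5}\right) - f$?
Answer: $- \frac{1}{3} \approx -0.33333$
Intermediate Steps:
$z{\left(b \right)} = 5 + \frac{-5 + b}{4 + b}$ ($z{\left(b \right)} = 5 + \frac{b - 5}{b + 4} = 5 + \frac{-5 + b}{4 + b}$)
$T{\left(f \right)} = - \frac{5}{3} - \frac{4 f}{5}$ ($T{\left(f \right)} = \left(\left(-5\right) \frac{1}{3} + f \frac{1}{5}\right) - f = \left(- \frac{5}{3} + \frac{f}{5}\right) - f = - \frac{5}{3} - \frac{4 f}{5}$)
$k{\left(j,x \right)} = -3$ ($k{\left(j,x \right)} = j - \left(- \frac{3 \left(5 + 2 \left(-3\right)\right)}{4 - 3} + j\right) = j - \left(- \frac{3 \left(5 - 6\right)}{1} + j\right) = j - \left(- 3 \cdot 1 \left(-1\right) + j\right) = j - \left(\left(-1\right) \left(-3\right) + j\right) = j - \left(3 + j\right) = -3$)
$\frac{1}{k{\left(T{\left(11 \right)},-165 \right)}} = \frac{1}{-3} = - \frac{1}{3}$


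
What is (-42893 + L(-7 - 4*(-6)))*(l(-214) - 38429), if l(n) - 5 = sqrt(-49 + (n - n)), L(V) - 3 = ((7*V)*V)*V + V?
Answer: 325912368 - 59374*I ≈ 3.2591e+8 - 59374.0*I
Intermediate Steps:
L(V) = 3 + V + 7*V**3 (L(V) = 3 + (((7*V)*V)*V + V) = 3 + ((7*V**2)*V + V) = 3 + (7*V**3 + V) = 3 + (V + 7*V**3) = 3 + V + 7*V**3)
l(n) = 5 + 7*I (l(n) = 5 + sqrt(-49 + (n - n)) = 5 + sqrt(-49 + 0) = 5 + sqrt(-49) = 5 + 7*I)
(-42893 + L(-7 - 4*(-6)))*(l(-214) - 38429) = (-42893 + (3 + (-7 - 4*(-6)) + 7*(-7 - 4*(-6))**3))*((5 + 7*I) - 38429) = (-42893 + (3 + (-7 + 24) + 7*(-7 + 24)**3))*(-38424 + 7*I) = (-42893 + (3 + 17 + 7*17**3))*(-38424 + 7*I) = (-42893 + (3 + 17 + 7*4913))*(-38424 + 7*I) = (-42893 + (3 + 17 + 34391))*(-38424 + 7*I) = (-42893 + 34411)*(-38424 + 7*I) = -8482*(-38424 + 7*I) = 325912368 - 59374*I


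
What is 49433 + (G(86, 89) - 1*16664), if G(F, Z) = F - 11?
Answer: 32844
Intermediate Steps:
G(F, Z) = -11 + F
49433 + (G(86, 89) - 1*16664) = 49433 + ((-11 + 86) - 1*16664) = 49433 + (75 - 16664) = 49433 - 16589 = 32844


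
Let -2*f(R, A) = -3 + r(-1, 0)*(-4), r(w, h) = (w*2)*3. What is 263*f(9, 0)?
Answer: -5523/2 ≈ -2761.5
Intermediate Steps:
r(w, h) = 6*w (r(w, h) = (2*w)*3 = 6*w)
f(R, A) = -21/2 (f(R, A) = -(-3 + (6*(-1))*(-4))/2 = -(-3 - 6*(-4))/2 = -(-3 + 24)/2 = -1/2*21 = -21/2)
263*f(9, 0) = 263*(-21/2) = -5523/2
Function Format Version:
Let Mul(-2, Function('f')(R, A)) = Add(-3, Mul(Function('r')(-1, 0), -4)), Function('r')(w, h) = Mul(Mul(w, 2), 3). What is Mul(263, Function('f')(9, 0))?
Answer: Rational(-5523, 2) ≈ -2761.5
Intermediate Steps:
Function('r')(w, h) = Mul(6, w) (Function('r')(w, h) = Mul(Mul(2, w), 3) = Mul(6, w))
Function('f')(R, A) = Rational(-21, 2) (Function('f')(R, A) = Mul(Rational(-1, 2), Add(-3, Mul(Mul(6, -1), -4))) = Mul(Rational(-1, 2), Add(-3, Mul(-6, -4))) = Mul(Rational(-1, 2), Add(-3, 24)) = Mul(Rational(-1, 2), 21) = Rational(-21, 2))
Mul(263, Function('f')(9, 0)) = Mul(263, Rational(-21, 2)) = Rational(-5523, 2)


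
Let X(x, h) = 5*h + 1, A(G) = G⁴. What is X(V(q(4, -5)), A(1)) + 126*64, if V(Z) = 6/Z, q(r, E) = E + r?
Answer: 8070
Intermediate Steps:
X(x, h) = 1 + 5*h
X(V(q(4, -5)), A(1)) + 126*64 = (1 + 5*1⁴) + 126*64 = (1 + 5*1) + 8064 = (1 + 5) + 8064 = 6 + 8064 = 8070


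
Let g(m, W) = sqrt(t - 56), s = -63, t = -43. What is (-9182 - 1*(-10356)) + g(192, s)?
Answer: 1174 + 3*I*sqrt(11) ≈ 1174.0 + 9.9499*I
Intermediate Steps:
g(m, W) = 3*I*sqrt(11) (g(m, W) = sqrt(-43 - 56) = sqrt(-99) = 3*I*sqrt(11))
(-9182 - 1*(-10356)) + g(192, s) = (-9182 - 1*(-10356)) + 3*I*sqrt(11) = (-9182 + 10356) + 3*I*sqrt(11) = 1174 + 3*I*sqrt(11)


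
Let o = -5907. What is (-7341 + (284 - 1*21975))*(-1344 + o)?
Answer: 210511032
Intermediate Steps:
(-7341 + (284 - 1*21975))*(-1344 + o) = (-7341 + (284 - 1*21975))*(-1344 - 5907) = (-7341 + (284 - 21975))*(-7251) = (-7341 - 21691)*(-7251) = -29032*(-7251) = 210511032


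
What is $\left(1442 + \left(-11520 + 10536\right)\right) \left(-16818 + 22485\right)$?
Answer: $2595486$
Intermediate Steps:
$\left(1442 + \left(-11520 + 10536\right)\right) \left(-16818 + 22485\right) = \left(1442 - 984\right) 5667 = 458 \cdot 5667 = 2595486$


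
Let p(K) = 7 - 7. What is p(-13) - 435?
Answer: -435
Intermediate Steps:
p(K) = 0
p(-13) - 435 = 0 - 435 = -435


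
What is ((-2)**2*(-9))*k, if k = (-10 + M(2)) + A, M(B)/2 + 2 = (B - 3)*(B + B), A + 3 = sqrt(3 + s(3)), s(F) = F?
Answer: 900 - 36*sqrt(6) ≈ 811.82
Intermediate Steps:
A = -3 + sqrt(6) (A = -3 + sqrt(3 + 3) = -3 + sqrt(6) ≈ -0.55051)
M(B) = -4 + 4*B*(-3 + B) (M(B) = -4 + 2*((B - 3)*(B + B)) = -4 + 2*((-3 + B)*(2*B)) = -4 + 2*(2*B*(-3 + B)) = -4 + 4*B*(-3 + B))
k = -25 + sqrt(6) (k = (-10 + (-4 - 12*2 + 4*2**2)) + (-3 + sqrt(6)) = (-10 + (-4 - 24 + 4*4)) + (-3 + sqrt(6)) = (-10 + (-4 - 24 + 16)) + (-3 + sqrt(6)) = (-10 - 12) + (-3 + sqrt(6)) = -22 + (-3 + sqrt(6)) = -25 + sqrt(6) ≈ -22.551)
((-2)**2*(-9))*k = ((-2)**2*(-9))*(-25 + sqrt(6)) = (4*(-9))*(-25 + sqrt(6)) = -36*(-25 + sqrt(6)) = 900 - 36*sqrt(6)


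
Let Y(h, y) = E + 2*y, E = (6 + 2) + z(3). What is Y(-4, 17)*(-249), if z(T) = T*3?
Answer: -12699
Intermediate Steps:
z(T) = 3*T
E = 17 (E = (6 + 2) + 3*3 = 8 + 9 = 17)
Y(h, y) = 17 + 2*y
Y(-4, 17)*(-249) = (17 + 2*17)*(-249) = (17 + 34)*(-249) = 51*(-249) = -12699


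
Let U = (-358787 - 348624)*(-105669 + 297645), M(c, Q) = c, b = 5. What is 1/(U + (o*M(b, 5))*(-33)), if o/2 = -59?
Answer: -1/135805914666 ≈ -7.3634e-12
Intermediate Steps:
o = -118 (o = 2*(-59) = -118)
U = -135805934136 (U = -707411*191976 = -135805934136)
1/(U + (o*M(b, 5))*(-33)) = 1/(-135805934136 - 118*5*(-33)) = 1/(-135805934136 - 590*(-33)) = 1/(-135805934136 + 19470) = 1/(-135805914666) = -1/135805914666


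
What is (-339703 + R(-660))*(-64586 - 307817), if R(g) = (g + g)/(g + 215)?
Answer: 11258972737109/89 ≈ 1.2651e+11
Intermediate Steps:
R(g) = 2*g/(215 + g) (R(g) = (2*g)/(215 + g) = 2*g/(215 + g))
(-339703 + R(-660))*(-64586 - 307817) = (-339703 + 2*(-660)/(215 - 660))*(-64586 - 307817) = (-339703 + 2*(-660)/(-445))*(-372403) = (-339703 + 2*(-660)*(-1/445))*(-372403) = (-339703 + 264/89)*(-372403) = -30233303/89*(-372403) = 11258972737109/89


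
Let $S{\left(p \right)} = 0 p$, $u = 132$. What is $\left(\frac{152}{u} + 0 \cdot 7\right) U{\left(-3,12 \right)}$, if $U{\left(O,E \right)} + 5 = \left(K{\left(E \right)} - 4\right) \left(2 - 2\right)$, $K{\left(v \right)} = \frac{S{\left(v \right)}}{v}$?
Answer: $- \frac{190}{33} \approx -5.7576$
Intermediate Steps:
$S{\left(p \right)} = 0$
$K{\left(v \right)} = 0$ ($K{\left(v \right)} = \frac{0}{v} = 0$)
$U{\left(O,E \right)} = -5$ ($U{\left(O,E \right)} = -5 + \left(0 - 4\right) \left(2 - 2\right) = -5 - 0 = -5 + 0 = -5$)
$\left(\frac{152}{u} + 0 \cdot 7\right) U{\left(-3,12 \right)} = \left(\frac{152}{132} + 0 \cdot 7\right) \left(-5\right) = \left(152 \cdot \frac{1}{132} + 0\right) \left(-5\right) = \left(\frac{38}{33} + 0\right) \left(-5\right) = \frac{38}{33} \left(-5\right) = - \frac{190}{33}$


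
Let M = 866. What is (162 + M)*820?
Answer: 842960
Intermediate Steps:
(162 + M)*820 = (162 + 866)*820 = 1028*820 = 842960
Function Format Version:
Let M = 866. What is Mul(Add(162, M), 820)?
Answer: 842960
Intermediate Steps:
Mul(Add(162, M), 820) = Mul(Add(162, 866), 820) = Mul(1028, 820) = 842960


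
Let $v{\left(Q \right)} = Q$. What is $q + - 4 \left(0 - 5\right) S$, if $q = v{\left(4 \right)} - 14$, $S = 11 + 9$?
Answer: $390$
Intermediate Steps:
$S = 20$
$q = -10$ ($q = 4 - 14 = -10$)
$q + - 4 \left(0 - 5\right) S = -10 + - 4 \left(0 - 5\right) 20 = -10 + \left(-4\right) \left(-5\right) 20 = -10 + 20 \cdot 20 = -10 + 400 = 390$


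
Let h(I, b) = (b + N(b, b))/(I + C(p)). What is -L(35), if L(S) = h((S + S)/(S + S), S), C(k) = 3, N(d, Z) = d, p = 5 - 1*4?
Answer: -35/2 ≈ -17.500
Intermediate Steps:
p = 1 (p = 5 - 4 = 1)
h(I, b) = 2*b/(3 + I) (h(I, b) = (b + b)/(I + 3) = (2*b)/(3 + I) = 2*b/(3 + I))
L(S) = S/2 (L(S) = 2*S/(3 + (S + S)/(S + S)) = 2*S/(3 + (2*S)/((2*S))) = 2*S/(3 + (2*S)*(1/(2*S))) = 2*S/(3 + 1) = 2*S/4 = 2*S*(¼) = S/2)
-L(35) = -35/2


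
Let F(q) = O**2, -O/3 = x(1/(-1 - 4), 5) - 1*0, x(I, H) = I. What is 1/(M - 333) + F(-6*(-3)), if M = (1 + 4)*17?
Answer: 2207/6200 ≈ 0.35597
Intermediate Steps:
O = 3/5 (O = -3*(1/(-1 - 4) - 1*0) = -3*(1/(-5) + 0) = -3*(-1/5 + 0) = -3*(-1/5) = 3/5 ≈ 0.60000)
M = 85 (M = 5*17 = 85)
F(q) = 9/25 (F(q) = (3/5)**2 = 9/25)
1/(M - 333) + F(-6*(-3)) = 1/(85 - 333) + 9/25 = 1/(-248) + 9/25 = -1/248 + 9/25 = 2207/6200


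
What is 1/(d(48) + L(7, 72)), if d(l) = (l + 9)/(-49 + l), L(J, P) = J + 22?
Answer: -1/28 ≈ -0.035714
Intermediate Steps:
L(J, P) = 22 + J
d(l) = (9 + l)/(-49 + l)
1/(d(48) + L(7, 72)) = 1/((9 + 48)/(-49 + 48) + (22 + 7)) = 1/(57/(-1) + 29) = 1/(-1*57 + 29) = 1/(-57 + 29) = 1/(-28) = -1/28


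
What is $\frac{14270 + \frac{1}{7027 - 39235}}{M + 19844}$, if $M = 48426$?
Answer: $\frac{459608159}{2198840160} \approx 0.20902$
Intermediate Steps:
$\frac{14270 + \frac{1}{7027 - 39235}}{M + 19844} = \frac{14270 + \frac{1}{7027 - 39235}}{48426 + 19844} = \frac{14270 + \frac{1}{-32208}}{68270} = \left(14270 - \frac{1}{32208}\right) \frac{1}{68270} = \frac{459608159}{32208} \cdot \frac{1}{68270} = \frac{459608159}{2198840160}$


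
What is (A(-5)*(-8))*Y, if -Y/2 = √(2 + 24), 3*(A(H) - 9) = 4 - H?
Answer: 192*√26 ≈ 979.01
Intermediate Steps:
A(H) = 31/3 - H/3 (A(H) = 9 + (4 - H)/3 = 9 + (4/3 - H/3) = 31/3 - H/3)
Y = -2*√26 (Y = -2*√(2 + 24) = -2*√26 ≈ -10.198)
(A(-5)*(-8))*Y = ((31/3 - ⅓*(-5))*(-8))*(-2*√26) = ((31/3 + 5/3)*(-8))*(-2*√26) = (12*(-8))*(-2*√26) = -(-192)*√26 = 192*√26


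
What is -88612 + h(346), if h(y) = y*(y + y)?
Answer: 150820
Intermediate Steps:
h(y) = 2*y**2 (h(y) = y*(2*y) = 2*y**2)
-88612 + h(346) = -88612 + 2*346**2 = -88612 + 2*119716 = -88612 + 239432 = 150820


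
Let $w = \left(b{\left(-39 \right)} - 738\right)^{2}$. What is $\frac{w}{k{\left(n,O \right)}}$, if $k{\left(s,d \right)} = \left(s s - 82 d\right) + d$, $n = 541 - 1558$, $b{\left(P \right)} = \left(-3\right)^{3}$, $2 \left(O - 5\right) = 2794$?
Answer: $\frac{7225}{11367} \approx 0.63561$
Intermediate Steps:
$O = 1402$ ($O = 5 + \frac{1}{2} \cdot 2794 = 5 + 1397 = 1402$)
$b{\left(P \right)} = -27$
$n = -1017$
$w = 585225$ ($w = \left(-27 - 738\right)^{2} = \left(-765\right)^{2} = 585225$)
$k{\left(s,d \right)} = s^{2} - 81 d$ ($k{\left(s,d \right)} = \left(s^{2} - 82 d\right) + d = s^{2} - 81 d$)
$\frac{w}{k{\left(n,O \right)}} = \frac{585225}{\left(-1017\right)^{2} - 113562} = \frac{585225}{1034289 - 113562} = \frac{585225}{920727} = 585225 \cdot \frac{1}{920727} = \frac{7225}{11367}$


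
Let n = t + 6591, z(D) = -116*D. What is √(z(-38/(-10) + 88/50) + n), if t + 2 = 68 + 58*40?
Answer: √208301/5 ≈ 91.280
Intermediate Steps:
t = 2386 (t = -2 + (68 + 58*40) = -2 + (68 + 2320) = -2 + 2388 = 2386)
n = 8977 (n = 2386 + 6591 = 8977)
√(z(-38/(-10) + 88/50) + n) = √(-116*(-38/(-10) + 88/50) + 8977) = √(-116*(-38*(-⅒) + 88*(1/50)) + 8977) = √(-116*(19/5 + 44/25) + 8977) = √(-116*139/25 + 8977) = √(-16124/25 + 8977) = √(208301/25) = √208301/5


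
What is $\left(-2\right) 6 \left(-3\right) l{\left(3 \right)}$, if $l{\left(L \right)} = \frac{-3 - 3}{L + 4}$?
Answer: $- \frac{216}{7} \approx -30.857$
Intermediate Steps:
$l{\left(L \right)} = - \frac{6}{4 + L}$
$\left(-2\right) 6 \left(-3\right) l{\left(3 \right)} = \left(-2\right) 6 \left(-3\right) \left(- \frac{6}{4 + 3}\right) = \left(-12\right) \left(-3\right) \left(- \frac{6}{7}\right) = 36 \left(\left(-6\right) \frac{1}{7}\right) = 36 \left(- \frac{6}{7}\right) = - \frac{216}{7}$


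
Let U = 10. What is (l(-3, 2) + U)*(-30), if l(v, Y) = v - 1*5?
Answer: -60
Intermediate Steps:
l(v, Y) = -5 + v (l(v, Y) = v - 5 = -5 + v)
(l(-3, 2) + U)*(-30) = ((-5 - 3) + 10)*(-30) = (-8 + 10)*(-30) = 2*(-30) = -60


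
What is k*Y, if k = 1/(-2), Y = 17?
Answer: -17/2 ≈ -8.5000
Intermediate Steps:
k = -½ ≈ -0.50000
k*Y = -½*17 = -17/2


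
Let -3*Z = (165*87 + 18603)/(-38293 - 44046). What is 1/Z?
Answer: 82339/10986 ≈ 7.4949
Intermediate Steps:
Z = 10986/82339 (Z = -(165*87 + 18603)/(3*(-38293 - 44046)) = -(14355 + 18603)/(3*(-82339)) = -10986*(-1)/82339 = -1/3*(-32958/82339) = 10986/82339 ≈ 0.13342)
1/Z = 1/(10986/82339) = 82339/10986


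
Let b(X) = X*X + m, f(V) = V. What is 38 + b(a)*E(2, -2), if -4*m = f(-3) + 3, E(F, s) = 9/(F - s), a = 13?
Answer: 1673/4 ≈ 418.25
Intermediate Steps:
m = 0 (m = -(-3 + 3)/4 = -¼*0 = 0)
b(X) = X² (b(X) = X*X + 0 = X² + 0 = X²)
38 + b(a)*E(2, -2) = 38 + 13²*(9/(2 - 1*(-2))) = 38 + 169*(9/(2 + 2)) = 38 + 169*(9/4) = 38 + 1521/4 = 1673/4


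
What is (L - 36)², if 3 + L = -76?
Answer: 13225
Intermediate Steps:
L = -79 (L = -3 - 76 = -79)
(L - 36)² = (-79 - 36)² = (-115)² = 13225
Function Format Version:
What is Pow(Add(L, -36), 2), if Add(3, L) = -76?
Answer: 13225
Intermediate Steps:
L = -79 (L = Add(-3, -76) = -79)
Pow(Add(L, -36), 2) = Pow(Add(-79, -36), 2) = Pow(-115, 2) = 13225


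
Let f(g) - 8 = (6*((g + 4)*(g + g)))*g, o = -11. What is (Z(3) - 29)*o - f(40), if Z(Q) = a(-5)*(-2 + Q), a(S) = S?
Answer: -844434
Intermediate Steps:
Z(Q) = 10 - 5*Q (Z(Q) = -5*(-2 + Q) = 10 - 5*Q)
f(g) = 8 + 12*g**2*(4 + g) (f(g) = 8 + (6*((g + 4)*(g + g)))*g = 8 + (6*((4 + g)*(2*g)))*g = 8 + (6*(2*g*(4 + g)))*g = 8 + (12*g*(4 + g))*g = 8 + 12*g**2*(4 + g))
(Z(3) - 29)*o - f(40) = ((10 - 5*3) - 29)*(-11) - (8 + 12*40**3 + 48*40**2) = ((10 - 15) - 29)*(-11) - (8 + 12*64000 + 48*1600) = (-5 - 29)*(-11) - (8 + 768000 + 76800) = -34*(-11) - 1*844808 = 374 - 844808 = -844434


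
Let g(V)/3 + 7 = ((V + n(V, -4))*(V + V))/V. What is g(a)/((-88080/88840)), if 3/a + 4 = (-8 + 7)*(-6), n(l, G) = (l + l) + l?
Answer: -11105/734 ≈ -15.129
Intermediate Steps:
n(l, G) = 3*l (n(l, G) = 2*l + l = 3*l)
a = 3/2 (a = 3/(-4 + (-8 + 7)*(-6)) = 3/(-4 - 1*(-6)) = 3/(-4 + 6) = 3/2 ≈ 1.5000)
g(V) = -21 + 24*V (g(V) = -21 + 3*(((V + 3*V)*(V + V))/V) = -21 + 3*(((4*V)*(2*V))/V) = -21 + 3*((8*V**2)/V) = -21 + 3*(8*V) = -21 + 24*V)
g(a)/((-88080/88840)) = (-21 + 24*(3/2))/((-88080/88840)) = (-21 + 36)/((-88080*1/88840)) = 15/(-2202/2221) = 15*(-2221/2202) = -11105/734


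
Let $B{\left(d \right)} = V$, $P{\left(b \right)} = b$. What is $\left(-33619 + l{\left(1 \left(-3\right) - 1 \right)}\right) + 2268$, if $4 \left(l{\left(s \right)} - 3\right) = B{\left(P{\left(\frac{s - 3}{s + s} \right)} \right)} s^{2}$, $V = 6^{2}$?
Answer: $-31204$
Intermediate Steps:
$V = 36$
$B{\left(d \right)} = 36$
$l{\left(s \right)} = 3 + 9 s^{2}$ ($l{\left(s \right)} = 3 + \frac{36 s^{2}}{4} = 3 + 9 s^{2}$)
$\left(-33619 + l{\left(1 \left(-3\right) - 1 \right)}\right) + 2268 = \left(-33619 + \left(3 + 9 \left(1 \left(-3\right) - 1\right)^{2}\right)\right) + 2268 = \left(-33619 + \left(3 + 9 \left(-3 - 1\right)^{2}\right)\right) + 2268 = \left(-33619 + \left(3 + 9 \left(-4\right)^{2}\right)\right) + 2268 = \left(-33619 + \left(3 + 9 \cdot 16\right)\right) + 2268 = \left(-33619 + \left(3 + 144\right)\right) + 2268 = \left(-33619 + 147\right) + 2268 = -33472 + 2268 = -31204$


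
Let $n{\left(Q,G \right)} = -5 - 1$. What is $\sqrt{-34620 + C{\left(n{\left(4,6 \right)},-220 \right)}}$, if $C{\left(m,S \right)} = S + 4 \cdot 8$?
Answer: $2 i \sqrt{8702} \approx 186.57 i$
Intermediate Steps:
$n{\left(Q,G \right)} = -6$
$C{\left(m,S \right)} = 32 + S$ ($C{\left(m,S \right)} = S + 32 = 32 + S$)
$\sqrt{-34620 + C{\left(n{\left(4,6 \right)},-220 \right)}} = \sqrt{-34620 + \left(32 - 220\right)} = \sqrt{-34620 - 188} = \sqrt{-34808} = 2 i \sqrt{8702}$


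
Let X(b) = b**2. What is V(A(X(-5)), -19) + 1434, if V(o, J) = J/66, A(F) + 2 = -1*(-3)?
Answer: 94625/66 ≈ 1433.7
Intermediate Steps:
A(F) = 1 (A(F) = -2 - 1*(-3) = -2 + 3 = 1)
V(o, J) = J/66 (V(o, J) = J*(1/66) = J/66)
V(A(X(-5)), -19) + 1434 = (1/66)*(-19) + 1434 = -19/66 + 1434 = 94625/66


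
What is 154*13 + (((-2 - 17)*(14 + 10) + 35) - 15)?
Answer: 1566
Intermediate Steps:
154*13 + (((-2 - 17)*(14 + 10) + 35) - 15) = 2002 + ((-19*24 + 35) - 15) = 2002 + ((-456 + 35) - 15) = 2002 + (-421 - 15) = 2002 - 436 = 1566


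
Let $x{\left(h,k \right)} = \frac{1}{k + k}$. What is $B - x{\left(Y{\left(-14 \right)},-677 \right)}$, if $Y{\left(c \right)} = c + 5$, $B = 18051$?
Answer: $\frac{24441055}{1354} \approx 18051.0$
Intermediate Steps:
$Y{\left(c \right)} = 5 + c$
$x{\left(h,k \right)} = \frac{1}{2 k}$
$B - x{\left(Y{\left(-14 \right)},-677 \right)} = 18051 - \frac{1}{2 \left(-677\right)} = 18051 - \frac{1}{2} \left(- \frac{1}{677}\right) = 18051 - - \frac{1}{1354} = 18051 + \frac{1}{1354} = \frac{24441055}{1354}$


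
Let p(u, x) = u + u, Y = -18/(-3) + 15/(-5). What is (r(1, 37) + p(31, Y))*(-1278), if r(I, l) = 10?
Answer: -92016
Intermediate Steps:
Y = 3 (Y = -18*(-⅓) + 15*(-⅕) = 6 - 3 = 3)
p(u, x) = 2*u
(r(1, 37) + p(31, Y))*(-1278) = (10 + 2*31)*(-1278) = (10 + 62)*(-1278) = 72*(-1278) = -92016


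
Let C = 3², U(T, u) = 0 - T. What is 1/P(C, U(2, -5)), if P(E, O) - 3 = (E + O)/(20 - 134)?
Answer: 114/335 ≈ 0.34030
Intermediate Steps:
U(T, u) = -T
C = 9
P(E, O) = 3 - E/114 - O/114 (P(E, O) = 3 + (E + O)/(20 - 134) = 3 + (E + O)/(-114) = 3 + (E + O)*(-1/114) = 3 + (-E/114 - O/114) = 3 - E/114 - O/114)
1/P(C, U(2, -5)) = 1/(3 - 1/114*9 - (-1)*2/114) = 1/(3 - 3/38 - 1/114*(-2)) = 1/(3 - 3/38 + 1/57) = 1/(335/114) = 114/335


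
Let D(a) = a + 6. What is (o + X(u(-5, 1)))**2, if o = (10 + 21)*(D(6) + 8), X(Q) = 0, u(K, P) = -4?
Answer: 384400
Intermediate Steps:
D(a) = 6 + a
o = 620 (o = (10 + 21)*((6 + 6) + 8) = 31*(12 + 8) = 31*20 = 620)
(o + X(u(-5, 1)))**2 = (620 + 0)**2 = 620**2 = 384400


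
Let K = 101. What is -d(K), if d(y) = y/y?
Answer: -1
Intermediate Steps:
d(y) = 1
-d(K) = -1*1 = -1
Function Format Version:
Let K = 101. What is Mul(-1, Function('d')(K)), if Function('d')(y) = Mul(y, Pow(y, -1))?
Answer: -1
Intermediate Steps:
Function('d')(y) = 1
Mul(-1, Function('d')(K)) = Mul(-1, 1) = -1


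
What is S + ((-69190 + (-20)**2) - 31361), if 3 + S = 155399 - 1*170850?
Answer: -115605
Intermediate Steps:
S = -15454 (S = -3 + (155399 - 1*170850) = -3 + (155399 - 170850) = -3 - 15451 = -15454)
S + ((-69190 + (-20)**2) - 31361) = -15454 + ((-69190 + (-20)**2) - 31361) = -15454 + ((-69190 + 400) - 31361) = -15454 + (-68790 - 31361) = -15454 - 100151 = -115605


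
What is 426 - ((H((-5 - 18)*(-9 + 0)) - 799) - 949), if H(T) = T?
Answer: 1967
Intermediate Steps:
426 - ((H((-5 - 18)*(-9 + 0)) - 799) - 949) = 426 - (((-5 - 18)*(-9 + 0) - 799) - 949) = 426 - ((-23*(-9) - 799) - 949) = 426 - ((207 - 799) - 949) = 426 - (-592 - 949) = 426 - 1*(-1541) = 426 + 1541 = 1967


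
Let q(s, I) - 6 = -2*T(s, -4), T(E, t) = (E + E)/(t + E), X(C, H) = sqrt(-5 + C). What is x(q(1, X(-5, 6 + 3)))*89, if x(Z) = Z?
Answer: 1958/3 ≈ 652.67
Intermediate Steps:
T(E, t) = 2*E/(E + t) (T(E, t) = (2*E)/(E + t) = 2*E/(E + t))
q(s, I) = 6 - 4*s/(-4 + s) (q(s, I) = 6 - 4*s/(s - 4) = 6 - 4*s/(-4 + s))
x(q(1, X(-5, 6 + 3)))*89 = (2*(-12 + 1)/(-4 + 1))*89 = (2*(-11)/(-3))*89 = (2*(-1/3)*(-11))*89 = (22/3)*89 = 1958/3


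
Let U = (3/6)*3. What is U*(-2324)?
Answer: -3486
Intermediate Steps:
U = 3/2 (U = (3*(⅙))*3 = (½)*3 = 3/2 ≈ 1.5000)
U*(-2324) = (3/2)*(-2324) = -3486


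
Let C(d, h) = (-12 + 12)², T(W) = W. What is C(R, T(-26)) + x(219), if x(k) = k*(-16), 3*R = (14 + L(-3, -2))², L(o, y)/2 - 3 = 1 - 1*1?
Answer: -3504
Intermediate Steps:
L(o, y) = 6 (L(o, y) = 6 + 2*(1 - 1*1) = 6 + 2*(1 - 1) = 6 + 2*0 = 6 + 0 = 6)
R = 400/3 (R = (14 + 6)²/3 = (⅓)*20² = (⅓)*400 = 400/3 ≈ 133.33)
x(k) = -16*k
C(d, h) = 0 (C(d, h) = 0² = 0)
C(R, T(-26)) + x(219) = 0 - 16*219 = 0 - 3504 = -3504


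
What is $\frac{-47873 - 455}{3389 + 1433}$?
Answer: $- \frac{24164}{2411} \approx -10.022$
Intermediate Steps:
$\frac{-47873 - 455}{3389 + 1433} = - \frac{48328}{4822} = \left(-48328\right) \frac{1}{4822} = - \frac{24164}{2411}$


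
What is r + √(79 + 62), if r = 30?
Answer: 30 + √141 ≈ 41.874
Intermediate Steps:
r + √(79 + 62) = 30 + √(79 + 62) = 30 + √141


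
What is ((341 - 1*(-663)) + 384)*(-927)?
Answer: -1286676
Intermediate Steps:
((341 - 1*(-663)) + 384)*(-927) = ((341 + 663) + 384)*(-927) = (1004 + 384)*(-927) = 1388*(-927) = -1286676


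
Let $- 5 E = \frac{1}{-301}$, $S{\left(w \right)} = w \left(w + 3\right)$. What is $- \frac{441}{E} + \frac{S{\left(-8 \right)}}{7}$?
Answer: $- \frac{4645895}{7} \approx -6.637 \cdot 10^{5}$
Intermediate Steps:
$S{\left(w \right)} = w \left(3 + w\right)$
$E = \frac{1}{1505}$ ($E = - \frac{1}{5 \left(-301\right)} = \left(- \frac{1}{5}\right) \left(- \frac{1}{301}\right) = \frac{1}{1505} \approx 0.00066445$)
$- \frac{441}{E} + \frac{S{\left(-8 \right)}}{7} = - 441 \frac{1}{\frac{1}{1505}} + \frac{\left(-8\right) \left(3 - 8\right)}{7} = \left(-441\right) 1505 + \left(-8\right) \left(-5\right) \frac{1}{7} = -663705 + 40 \cdot \frac{1}{7} = -663705 + \frac{40}{7} = - \frac{4645895}{7}$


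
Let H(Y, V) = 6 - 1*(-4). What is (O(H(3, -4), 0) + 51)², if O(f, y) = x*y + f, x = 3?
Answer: 3721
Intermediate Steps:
H(Y, V) = 10 (H(Y, V) = 6 + 4 = 10)
O(f, y) = f + 3*y (O(f, y) = 3*y + f = f + 3*y)
(O(H(3, -4), 0) + 51)² = ((10 + 3*0) + 51)² = ((10 + 0) + 51)² = (10 + 51)² = 61² = 3721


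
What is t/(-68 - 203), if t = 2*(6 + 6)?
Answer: -24/271 ≈ -0.088561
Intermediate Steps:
t = 24 (t = 2*12 = 24)
t/(-68 - 203) = 24/(-68 - 203) = 24/(-271) = 24*(-1/271) = -24/271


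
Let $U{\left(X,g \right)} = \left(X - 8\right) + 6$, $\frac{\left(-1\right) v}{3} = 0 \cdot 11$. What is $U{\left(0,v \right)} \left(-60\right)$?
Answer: $120$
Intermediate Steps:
$v = 0$ ($v = - 3 \cdot 0 \cdot 11 = \left(-3\right) 0 = 0$)
$U{\left(X,g \right)} = -2 + X$ ($U{\left(X,g \right)} = \left(-8 + X\right) + 6 = -2 + X$)
$U{\left(0,v \right)} \left(-60\right) = \left(-2 + 0\right) \left(-60\right) = \left(-2\right) \left(-60\right) = 120$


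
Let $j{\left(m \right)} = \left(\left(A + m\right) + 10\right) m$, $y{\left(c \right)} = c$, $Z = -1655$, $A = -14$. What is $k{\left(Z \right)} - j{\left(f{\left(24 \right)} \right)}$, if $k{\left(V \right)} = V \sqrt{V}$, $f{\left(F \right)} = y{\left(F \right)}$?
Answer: $-480 - 1655 i \sqrt{1655} \approx -480.0 - 67328.0 i$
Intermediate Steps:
$f{\left(F \right)} = F$
$k{\left(V \right)} = V^{\frac{3}{2}}$
$j{\left(m \right)} = m \left(-4 + m\right)$ ($j{\left(m \right)} = \left(\left(-14 + m\right) + 10\right) m = \left(-4 + m\right) m = m \left(-4 + m\right)$)
$k{\left(Z \right)} - j{\left(f{\left(24 \right)} \right)} = \left(-1655\right)^{\frac{3}{2}} - 24 \left(-4 + 24\right) = - 1655 i \sqrt{1655} - 24 \cdot 20 = - 1655 i \sqrt{1655} - 480 = -480 - 1655 i \sqrt{1655}$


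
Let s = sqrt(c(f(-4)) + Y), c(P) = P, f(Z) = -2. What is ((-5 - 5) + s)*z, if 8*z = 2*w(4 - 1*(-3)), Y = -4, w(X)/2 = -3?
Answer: 15 - 3*I*sqrt(6)/2 ≈ 15.0 - 3.6742*I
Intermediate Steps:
w(X) = -6 (w(X) = 2*(-3) = -6)
s = I*sqrt(6) (s = sqrt(-2 - 4) = sqrt(-6) = I*sqrt(6) ≈ 2.4495*I)
z = -3/2 (z = (2*(-6))/8 = (1/8)*(-12) = -3/2 ≈ -1.5000)
((-5 - 5) + s)*z = ((-5 - 5) + I*sqrt(6))*(-3/2) = (-10 + I*sqrt(6))*(-3/2) = 15 - 3*I*sqrt(6)/2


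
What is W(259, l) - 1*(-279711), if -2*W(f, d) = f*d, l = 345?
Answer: 470067/2 ≈ 2.3503e+5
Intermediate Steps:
W(f, d) = -d*f/2 (W(f, d) = -f*d/2 = -d*f/2)
W(259, l) - 1*(-279711) = -½*345*259 - 1*(-279711) = -89355/2 + 279711 = 470067/2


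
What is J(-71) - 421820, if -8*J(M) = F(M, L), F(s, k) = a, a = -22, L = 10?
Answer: -1687269/4 ≈ -4.2182e+5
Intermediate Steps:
F(s, k) = -22
J(M) = 11/4 (J(M) = -1/8*(-22) = 11/4)
J(-71) - 421820 = 11/4 - 421820 = -1687269/4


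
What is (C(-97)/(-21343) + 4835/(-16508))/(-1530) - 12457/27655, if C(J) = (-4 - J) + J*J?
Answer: -1341588872008897/2981570026732920 ≈ -0.44996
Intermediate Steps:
C(J) = -4 + J**2 - J (C(J) = (-4 - J) + J**2 = -4 + J**2 - J)
(C(-97)/(-21343) + 4835/(-16508))/(-1530) - 12457/27655 = ((-4 + (-97)**2 - 1*(-97))/(-21343) + 4835/(-16508))/(-1530) - 12457/27655 = ((-4 + 9409 + 97)*(-1/21343) + 4835*(-1/16508))*(-1/1530) - 12457*1/27655 = (9502*(-1/21343) - 4835/16508)*(-1/1530) - 12457/27655 = (-9502/21343 - 4835/16508)*(-1/1530) - 12457/27655 = -260052421/352330244*(-1/1530) - 12457/27655 = 260052421/539065273320 - 12457/27655 = -1341588872008897/2981570026732920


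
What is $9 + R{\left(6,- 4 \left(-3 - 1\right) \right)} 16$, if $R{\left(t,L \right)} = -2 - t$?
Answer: $-119$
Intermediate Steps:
$9 + R{\left(6,- 4 \left(-3 - 1\right) \right)} 16 = 9 + \left(-2 - 6\right) 16 = 9 - 128 = -119$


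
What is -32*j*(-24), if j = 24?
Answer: 18432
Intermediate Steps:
-32*j*(-24) = -32*24*(-24) = -768*(-24) = 18432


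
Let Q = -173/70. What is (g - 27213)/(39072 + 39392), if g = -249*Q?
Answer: -1861833/5492480 ≈ -0.33898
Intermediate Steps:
Q = -173/70 (Q = -173*1/70 = -173/70 ≈ -2.4714)
g = 43077/70 (g = -249*(-173/70) = 43077/70 ≈ 615.39)
(g - 27213)/(39072 + 39392) = (43077/70 - 27213)/(39072 + 39392) = -1861833/70/78464 = -1861833/70*1/78464 = -1861833/5492480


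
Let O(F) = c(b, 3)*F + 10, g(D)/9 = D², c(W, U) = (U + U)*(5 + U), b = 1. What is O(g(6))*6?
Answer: 93372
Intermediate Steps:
c(W, U) = 2*U*(5 + U) (c(W, U) = (2*U)*(5 + U) = 2*U*(5 + U))
g(D) = 9*D²
O(F) = 10 + 48*F (O(F) = (2*3*(5 + 3))*F + 10 = (2*3*8)*F + 10 = 48*F + 10 = 10 + 48*F)
O(g(6))*6 = (10 + 48*(9*6²))*6 = (10 + 48*(9*36))*6 = (10 + 48*324)*6 = (10 + 15552)*6 = 15562*6 = 93372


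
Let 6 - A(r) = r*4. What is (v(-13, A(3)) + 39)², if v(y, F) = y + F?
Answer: 400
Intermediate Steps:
A(r) = 6 - 4*r (A(r) = 6 - r*4 = 6 - 4*r)
v(y, F) = F + y
(v(-13, A(3)) + 39)² = (((6 - 4*3) - 13) + 39)² = (((6 - 12) - 13) + 39)² = ((-6 - 13) + 39)² = (-19 + 39)² = 20² = 400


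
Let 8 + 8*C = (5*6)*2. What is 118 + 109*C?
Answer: 1653/2 ≈ 826.50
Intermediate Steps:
C = 13/2 (C = -1 + ((5*6)*2)/8 = -1 + (30*2)/8 = -1 + (⅛)*60 = -1 + 15/2 = 13/2 ≈ 6.5000)
118 + 109*C = 118 + 109*(13/2) = 118 + 1417/2 = 1653/2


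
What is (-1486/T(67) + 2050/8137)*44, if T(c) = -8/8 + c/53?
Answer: -14098153212/56959 ≈ -2.4751e+5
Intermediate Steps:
T(c) = -1 + c/53 (T(c) = -8*⅛ + c*(1/53) = -1 + c/53)
(-1486/T(67) + 2050/8137)*44 = (-1486/(-1 + (1/53)*67) + 2050/8137)*44 = (-1486/(-1 + 67/53) + 2050*(1/8137))*44 = (-1486/14/53 + 2050/8137)*44 = (-1486*53/14 + 2050/8137)*44 = (-39379/7 + 2050/8137)*44 = -320412573/56959*44 = -14098153212/56959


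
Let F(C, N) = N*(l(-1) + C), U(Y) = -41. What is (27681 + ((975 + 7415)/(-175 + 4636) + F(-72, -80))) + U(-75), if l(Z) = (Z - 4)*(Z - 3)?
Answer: 141868190/4461 ≈ 31802.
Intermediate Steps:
l(Z) = (-4 + Z)*(-3 + Z)
F(C, N) = N*(20 + C) (F(C, N) = N*((12 + (-1)² - 7*(-1)) + C) = N*((12 + 1 + 7) + C) = N*(20 + C))
(27681 + ((975 + 7415)/(-175 + 4636) + F(-72, -80))) + U(-75) = (27681 + ((975 + 7415)/(-175 + 4636) - 80*(20 - 72))) - 41 = (27681 + (8390/4461 - 80*(-52))) - 41 = (27681 + (8390*(1/4461) + 4160)) - 41 = (27681 + (8390/4461 + 4160)) - 41 = (27681 + 18566150/4461) - 41 = 142051091/4461 - 41 = 141868190/4461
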